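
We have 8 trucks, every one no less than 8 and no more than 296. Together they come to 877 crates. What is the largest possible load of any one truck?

To make one truck as large as possible, make the other 7 as small as possible.
The other 7 contribute at least 7 × 8 = 56, leaving at most 877 − 56 = 821.
But each truck is capped at 296, so the maximum is 296.
Achievable: one at 296 and the other 7 totalling 581, which fits since 7 × 8 ≤ 581 ≤ 7 × 296.

296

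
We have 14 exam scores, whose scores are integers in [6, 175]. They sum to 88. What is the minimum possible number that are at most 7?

Let j be the number exceeding 7. Then the total is ≥ 8·j + 6·(14 − j) = 84 + 2j.
So 2j ≤ 4 and j ≤ 2; hence at least 14 − 2 = 12 are ≤ 7.
Exactly 12 works: 12 values at 6 and 2 at 8 total 88.

12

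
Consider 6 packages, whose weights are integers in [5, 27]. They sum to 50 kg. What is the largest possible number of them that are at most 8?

Suppose k of them are at most 8. Those contribute at most 8 each and the rest at most 27 each.
So the total is at most 8k + 27(6 − k) = 162 − 19k. This must still be ≥ 50, so k ≤ 5.
k = 5 is achieved by 5 values at 8 and 1 at 27, total 67; lower one of the 27's by 17 (still > 8) to reach 50.

5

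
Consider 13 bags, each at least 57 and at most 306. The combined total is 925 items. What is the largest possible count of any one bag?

Maximizing one value means minimizing the remaining 12.
The other 12 contribute at least 12 × 57 = 684, leaving at most 925 − 684 = 241.
Since 241 ≤ 306, this is achievable: one at 241 and 12 at 57.

241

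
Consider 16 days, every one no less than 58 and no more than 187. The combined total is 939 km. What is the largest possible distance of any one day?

Maximizing one value means minimizing the remaining 15.
The other 15 contribute at least 15 × 58 = 870, leaving at most 939 − 870 = 69.
Since 69 ≤ 187, this is achievable: one at 69 and 15 at 58.

69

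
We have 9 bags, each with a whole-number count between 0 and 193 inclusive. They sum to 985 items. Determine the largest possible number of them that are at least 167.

With k values at 167 or above and the rest at least 0, the sum is at least 0 + 167k.
Since the sum is 985, we need 167k ≤ 985, i.e. k ≤ 5.
k = 5 is achieved by 5 values at 167 and 4 at 0, total 835; add 150 to one value (staying below 167) to reach 985.

5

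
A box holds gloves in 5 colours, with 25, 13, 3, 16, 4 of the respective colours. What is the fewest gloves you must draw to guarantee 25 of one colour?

61

In the worst case you take as many as possible of each colour without reaching 25: 24 + 13 + 3 + 16 + 4 = 60.
The next one must give 25 of some colour, so 60 + 1 = 61.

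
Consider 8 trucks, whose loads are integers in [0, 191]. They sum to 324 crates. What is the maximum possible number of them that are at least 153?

2

Suppose k of them are at least 153. Those contribute at least 153 each and the other 8 − k at least 0 each.
So the total is at least 153k + 0(8 − k) = 0 + 153k. This must be ≤ 324, giving k ≤ 2.
k = 2 is achieved by 2 values at 153 and 6 at 0, total 306; add 18 to one value (staying below 153) to reach 324.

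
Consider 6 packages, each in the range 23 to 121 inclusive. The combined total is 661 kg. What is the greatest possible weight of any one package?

To make one package as large as possible, make the other 5 as small as possible.
The other 5 contribute at least 5 × 23 = 115, leaving at most 661 − 115 = 546.
But each package is capped at 121, so the maximum is 121.
Achievable: one at 121 and the other 5 totalling 540, which fits since 5 × 23 ≤ 540 ≤ 5 × 121.

121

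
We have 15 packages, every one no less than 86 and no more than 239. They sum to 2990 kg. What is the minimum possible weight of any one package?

Minimizing one value means maximizing the remaining 14.
The other 14 can take up 14 × 239 = 3346 ≥ 2990 − 86, so one package can sit at its floor of 86.
Achievable: one at 86 and the other 14 totalling 2904, which fits since 14 × 86 ≤ 2904 ≤ 14 × 239.

86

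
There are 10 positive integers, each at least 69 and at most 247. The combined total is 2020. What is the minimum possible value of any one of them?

69

To make one integer as small as possible, make the other 9 as large as possible.
The other 9 can take up 9 × 247 = 2223 ≥ 2020 − 69, so one integer can sit at its floor of 69.
Achievable: one at 69 and the other 9 totalling 1951, which fits since 9 × 69 ≤ 1951 ≤ 9 × 247.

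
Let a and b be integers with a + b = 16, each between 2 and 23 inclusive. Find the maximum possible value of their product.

64

With a + b fixed, ab peaks when the two are closest together.
Taking a = 8 and b = 8 (both in [2, 23]) gives ab = 64.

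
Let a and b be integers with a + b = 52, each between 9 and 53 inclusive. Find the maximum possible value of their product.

With a + b fixed, ab peaks when the two are closest together.
Taking a = 26 and b = 26 (both in [9, 53]) gives ab = 676.

676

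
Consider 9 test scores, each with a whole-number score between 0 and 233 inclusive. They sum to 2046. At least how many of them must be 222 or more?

Suppose at most 9 − j of them reach 222; then j values are ≤ 221 and the rest ≤ 233.
The total is then ≤ 221·j + 233·(9 − j) = 2097 − 12j. For this to be ≥ 2046 we need j ≤ 4, so at least 9 − 4 = 5 must reach 222.
Exactly 5 works: 5 values at 233 and 4 at 221 total 2049; lower one of the high values by 3 (still ≥ 222) to hit 2046.

5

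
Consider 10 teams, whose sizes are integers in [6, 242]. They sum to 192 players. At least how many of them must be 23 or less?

3

If only k of them are at most 23, the other 10 − k are at least 24, so the total is at least (10 − k)·24 + k·6.
This is ≤ 192, so (10 − k)·24 + 6k ≤ 192, which gives k ≥ 3.
Exactly 3 works: 3 values at 6 and 7 at 24 total 186; raise one of the low values by 6 (still ≤ 23) to hit 192.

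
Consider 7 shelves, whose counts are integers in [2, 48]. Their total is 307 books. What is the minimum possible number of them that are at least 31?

6

Each value short of 31 is at most 30, costing at least 48 − 30 = 18 against the maximum total of 336.
We can afford to lose at most 336 − 307 = 29, so at most ⌊29/18⌋ = 1 fall short, and at least 6 are ≥ 31.
Exactly 6 works: 6 values at 48 and 1 at 30 total 318; lower one of the high values by 11 (still ≥ 31) to hit 307.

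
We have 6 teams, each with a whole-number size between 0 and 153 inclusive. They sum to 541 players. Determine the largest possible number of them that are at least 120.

4

With k values at 120 or above and the rest at least 0, the sum is at least 0 + 120k.
Since the sum is 541, we need 120k ≤ 541, i.e. k ≤ 4.
k = 4 is achieved by 4 values at 120 and 2 at 0, total 480; add 61 to one value (staying below 120) to reach 541.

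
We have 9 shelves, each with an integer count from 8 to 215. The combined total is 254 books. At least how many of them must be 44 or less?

5

Each value above 44 is at least 45, contributing at least 45 − 8 = 37 above the floor 8.
The sum exceeds the floor total 72 by 182, so at most ⌊182/37⌋ = 4 exceed 44, and at least 5 are ≤ 44.
Exactly 5 works: 5 values at 8 and 4 at 45 total 220; raise one of the low values by 34 (still ≤ 44) to hit 254.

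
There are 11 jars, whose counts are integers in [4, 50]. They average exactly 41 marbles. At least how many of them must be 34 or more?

6

The total is 11 × 41 = 451.
Each value short of 34 is at most 33, costing at least 50 − 33 = 17 against the maximum total of 550.
We can afford to lose at most 550 − 451 = 99, so at most ⌊99/17⌋ = 5 fall short, and at least 6 are ≥ 34.
Exactly 6 works: 6 values at 50 and 5 at 33 total 465; lower one of the high values by 14 (still ≥ 34) to hit 451.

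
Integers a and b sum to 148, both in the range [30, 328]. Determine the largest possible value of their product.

With a + b fixed, ab peaks when the two are closest together.
Taking a = 74 and b = 74 (both in [30, 328]) gives ab = 5476.

5476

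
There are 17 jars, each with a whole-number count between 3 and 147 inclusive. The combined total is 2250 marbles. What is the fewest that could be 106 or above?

If only k of them are at least 106, the other 17 − k are at most 105, so the total is at most k·147 + (17 − k)·105.
This must reach 2250, so k·147 + (17 − k)·105 ≥ 2250, giving k ≥ 12.
Exactly 12 works: 12 values at 147 and 5 at 105 total 2289; lower one of the high values by 39 (still ≥ 106) to hit 2250.

12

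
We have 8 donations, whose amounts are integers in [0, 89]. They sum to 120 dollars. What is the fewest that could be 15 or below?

1

If only k of them are at most 15, the other 8 − k are at least 16, so the total is at least (8 − k)·16 + k·0.
This is ≤ 120, so (8 − k)·16 + 0k ≤ 120, which gives k ≥ 1.
Exactly 1 works: 1 value at 0 and 7 at 16 total 112; raise one of the low values by 8 (still ≤ 15) to hit 120.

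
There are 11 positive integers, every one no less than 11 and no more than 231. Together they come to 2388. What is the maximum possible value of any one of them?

To make one integer as large as possible, make the other 10 as small as possible.
The other 10 contribute at least 10 × 11 = 110, leaving at most 2388 − 110 = 2278.
But each integer is capped at 231, so the maximum is 231.
Achievable: one at 231 and the other 10 totalling 2157, which fits since 10 × 11 ≤ 2157 ≤ 10 × 231.

231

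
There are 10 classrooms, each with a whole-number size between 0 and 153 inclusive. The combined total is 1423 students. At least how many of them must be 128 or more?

Suppose at most 10 − j of them reach 128; then j values are ≤ 127 and the rest ≤ 153.
The total is then ≤ 127·j + 153·(10 − j) = 1530 − 26j. For this to be ≥ 1423 we need j ≤ 4, so at least 10 − 4 = 6 must reach 128.
Exactly 6 works: 6 values at 153 and 4 at 127 total 1426; lower one of the high values by 3 (still ≥ 128) to hit 1423.

6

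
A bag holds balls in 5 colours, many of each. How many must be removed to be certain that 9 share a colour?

In the worst case you draw 8 of each of the 5 colours: 5 × 8 = 40.
One more forces 9 of some colour, so 40 + 1 = 41.

41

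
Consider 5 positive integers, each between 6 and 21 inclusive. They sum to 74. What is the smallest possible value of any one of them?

6

Minimizing one value means maximizing the remaining 4.
The other 4 can take up 4 × 21 = 84 ≥ 74 − 6, so one integer can sit at its floor of 6.
Achievable: one at 6 and the other 4 totalling 68, which fits since 4 × 6 ≤ 68 ≤ 4 × 21.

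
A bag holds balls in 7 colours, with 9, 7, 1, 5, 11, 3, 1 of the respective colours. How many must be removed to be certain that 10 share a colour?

36

In the worst case you take as many as possible of each colour without reaching 10: 9 + 7 + 1 + 5 + 9 + 3 + 1 = 35.
The next one must give 10 of some colour, so 35 + 1 = 36.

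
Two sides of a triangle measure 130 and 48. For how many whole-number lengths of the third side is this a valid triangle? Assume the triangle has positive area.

The triangle inequality gives |130 − 48| < c < 130 + 48, i.e. 82 < c < 178.
So c can be any integer from 83 to 177: 95 values.

95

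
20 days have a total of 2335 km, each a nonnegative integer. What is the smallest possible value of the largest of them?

117

Some value must be at least ⌈2335/20⌉ = 117, since 20 × 116 = 2320 < 2335.
Equality holds with 15 values of 117 and 5 values of 116.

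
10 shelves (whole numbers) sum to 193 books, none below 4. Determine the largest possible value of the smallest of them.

19

The 10 values sum to 193, so their minimum is at most ⌊193/10⌋ = 19.
Equality holds with 7 values of 19 and 3 values of 20.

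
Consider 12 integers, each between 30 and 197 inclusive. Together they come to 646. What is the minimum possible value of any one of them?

To make one integer as small as possible, make the other 11 as large as possible.
The other 11 can take up 11 × 197 = 2167 ≥ 646 − 30, so one integer can sit at its floor of 30.
Achievable: one at 30 and the other 11 totalling 616, which fits since 11 × 30 ≤ 616 ≤ 11 × 197.

30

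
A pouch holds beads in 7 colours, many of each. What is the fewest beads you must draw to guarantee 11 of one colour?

In the worst case you draw 10 of each of the 7 colours: 7 × 10 = 70.
One more forces 11 of some colour, so 70 + 1 = 71.

71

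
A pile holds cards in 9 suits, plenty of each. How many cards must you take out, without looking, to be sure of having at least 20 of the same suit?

172

In the worst case you draw 19 of each of the 9 suits: 9 × 19 = 171.
One more forces 20 of some suit, so 171 + 1 = 172.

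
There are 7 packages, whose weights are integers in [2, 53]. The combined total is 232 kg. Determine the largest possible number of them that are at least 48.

4

If k of the values are ≥ 48, the total is ≥ 48k + 2(7 − k).
Setting 48k + 2(7 − k) ≤ 232 gives 46k ≤ 218, so k ≤ 4.
k = 4 is achieved by 4 values at 48 and 3 at 2, total 198; add 34 to one value (staying below 48) to reach 232.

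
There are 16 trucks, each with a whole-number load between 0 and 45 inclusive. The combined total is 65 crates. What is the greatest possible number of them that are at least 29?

With k values at 29 or above and the rest at least 0, the sum is at least 0 + 29k.
Since the sum is 65, we need 29k ≤ 65, i.e. k ≤ 2.
k = 2 is achieved by 2 values at 29 and 14 at 0, total 58; add 7 to one value (staying below 29) to reach 65.

2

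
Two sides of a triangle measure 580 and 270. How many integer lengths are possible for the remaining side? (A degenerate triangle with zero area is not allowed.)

539

The triangle inequality gives |580 − 270| < c < 580 + 270, i.e. 310 < c < 850.
So c can be any integer from 311 to 849: 539 values.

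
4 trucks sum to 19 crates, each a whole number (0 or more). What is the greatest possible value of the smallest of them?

The 4 values sum to 19, so their minimum is at most ⌊19/4⌋ = 4.
Achievable: 1 of them at 4 and 3 at 5 total 19.

4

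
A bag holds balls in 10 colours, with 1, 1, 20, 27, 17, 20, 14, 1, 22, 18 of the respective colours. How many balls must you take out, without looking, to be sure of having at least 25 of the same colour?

139

In the worst case you take as many as possible of each colour without reaching 25: 1 + 1 + 20 + 24 + 17 + 20 + 14 + 1 + 22 + 18 = 138.
The next one must give 25 of some colour, so 138 + 1 = 139.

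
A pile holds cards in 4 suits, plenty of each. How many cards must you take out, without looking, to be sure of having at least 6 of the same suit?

In the worst case you draw 5 of each of the 4 suits: 4 × 5 = 20.
One more forces 6 of some suit, so 20 + 1 = 21.

21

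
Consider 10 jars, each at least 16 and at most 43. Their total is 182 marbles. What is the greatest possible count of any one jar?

To make one jar as large as possible, make the other 9 as small as possible.
The other 9 contribute at least 9 × 16 = 144, leaving at most 182 − 144 = 38.
Since 38 ≤ 43, this is achievable: one at 38 and 9 at 16.

38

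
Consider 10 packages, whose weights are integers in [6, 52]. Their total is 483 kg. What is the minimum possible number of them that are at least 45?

Suppose at most 10 − j of them reach 45; then j values are ≤ 44 and the rest ≤ 52.
The total is then ≤ 44·j + 52·(10 − j) = 520 − 8j. For this to be ≥ 483 we need j ≤ 4, so at least 10 − 4 = 6 must reach 45.
Exactly 6 works: 6 values at 52 and 4 at 44 total 488; lower one of the high values by 5 (still ≥ 45) to hit 483.

6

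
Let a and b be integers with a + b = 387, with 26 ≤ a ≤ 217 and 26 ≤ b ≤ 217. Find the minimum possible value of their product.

36890

ab = a(387 − a) is concave in a, so over [170, 217] it is minimized at an endpoint.
At the endpoint a = 170, b = 387 − 170 = 217, so ab = 170 × 217 = 36890.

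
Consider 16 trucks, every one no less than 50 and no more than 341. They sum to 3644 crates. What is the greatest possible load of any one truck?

341

To make one truck as large as possible, make the other 15 as small as possible.
The other 15 contribute at least 15 × 50 = 750, leaving at most 3644 − 750 = 2894.
But each truck is capped at 341, so the maximum is 341.
Achievable: one at 341 and the other 15 totalling 3303, which fits since 15 × 50 ≤ 3303 ≤ 15 × 341.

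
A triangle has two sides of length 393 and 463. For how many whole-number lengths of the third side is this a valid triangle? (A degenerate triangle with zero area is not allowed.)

785

The triangle inequality gives |393 − 463| < c < 393 + 463, i.e. 70 < c < 856.
So c can be any integer from 71 to 855: 785 values.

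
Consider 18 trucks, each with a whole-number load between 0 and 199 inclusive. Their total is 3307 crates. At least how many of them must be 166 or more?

Suppose at most 18 − j of them reach 166; then j values are ≤ 165 and the rest ≤ 199.
The total is then ≤ 165·j + 199·(18 − j) = 3582 − 34j. For this to be ≥ 3307 we need j ≤ 8, so at least 18 − 8 = 10 must reach 166.
Exactly 10 works: 10 values at 199 and 8 at 165 total 3310; lower one of the high values by 3 (still ≥ 166) to hit 3307.

10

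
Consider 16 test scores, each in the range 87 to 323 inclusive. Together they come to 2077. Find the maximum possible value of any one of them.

323

Maximizing one value means minimizing the remaining 15.
The other 15 contribute at least 15 × 87 = 1305, leaving at most 2077 − 1305 = 772.
But each score is capped at 323, so the maximum is 323.
Achievable: one at 323 and the other 15 totalling 1754, which fits since 15 × 87 ≤ 1754 ≤ 15 × 323.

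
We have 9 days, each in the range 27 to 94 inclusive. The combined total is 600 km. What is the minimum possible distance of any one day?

27

Minimizing one value means maximizing the remaining 8.
The other 8 can take up 8 × 94 = 752 ≥ 600 − 27, so one day can sit at its floor of 27.
Achievable: one at 27 and the other 8 totalling 573, which fits since 8 × 27 ≤ 573 ≤ 8 × 94.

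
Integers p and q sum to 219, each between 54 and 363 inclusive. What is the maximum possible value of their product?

11990

For a fixed sum, the product pq is largest when p and q are as close as possible.
Taking p = 109 and q = 110 (both in [54, 363]) gives pq = 11990.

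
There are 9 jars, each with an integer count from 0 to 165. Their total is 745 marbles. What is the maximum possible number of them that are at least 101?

7

If k of the values are ≥ 101, the total is ≥ 101k + 0(9 − k).
Setting 101k + 0(9 − k) ≤ 745 gives 101k ≤ 745, so k ≤ 7.
k = 7 is achieved by 7 values at 101 and 2 at 0, total 707; add 38 to one value (staying below 101) to reach 745.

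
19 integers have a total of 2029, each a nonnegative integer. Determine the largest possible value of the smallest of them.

106

The 19 values sum to 2029, so their minimum is at most ⌊2029/19⌋ = 106.
Equality holds with 4 values of 106 and 15 values of 107.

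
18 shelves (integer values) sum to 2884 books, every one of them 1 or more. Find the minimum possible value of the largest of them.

The average is 2884/18 > 160, so not all 18 can be 160 or less; the largest is ≥ 161.
Taking 14 copies of 160 and 4 copies of 161 gives exactly 2884, so 161 is attained.

161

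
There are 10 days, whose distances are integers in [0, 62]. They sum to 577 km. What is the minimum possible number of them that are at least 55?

Suppose at most 10 − j of them reach 55; then j values are ≤ 54 and the rest ≤ 62.
The total is then ≤ 54·j + 62·(10 − j) = 620 − 8j. For this to be ≥ 577 we need j ≤ 5, so at least 10 − 5 = 5 must reach 55.
Exactly 5 works: 5 values at 62 and 5 at 54 total 580; lower one of the high values by 3 (still ≥ 55) to hit 577.

5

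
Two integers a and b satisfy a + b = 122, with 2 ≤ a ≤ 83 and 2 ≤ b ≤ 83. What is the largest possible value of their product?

3721

For a fixed sum, the product ab is largest when a and b are as close as possible.
Taking a = 61 and b = 61 (both in [2, 83]) gives ab = 3721.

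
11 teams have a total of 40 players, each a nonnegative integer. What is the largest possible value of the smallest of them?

3

The average is 40/11 < 4, so some value is ≤ 3.
Equality holds with 4 values of 3 and 7 values of 4.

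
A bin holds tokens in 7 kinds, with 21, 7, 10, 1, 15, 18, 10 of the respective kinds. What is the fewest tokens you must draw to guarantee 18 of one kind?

In the worst case you take as many as possible of each kind without reaching 18: 17 + 7 + 10 + 1 + 15 + 17 + 10 = 77.
The next one must give 18 of some kind, so 77 + 1 = 78.

78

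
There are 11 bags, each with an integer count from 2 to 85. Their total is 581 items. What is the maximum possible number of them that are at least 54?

10

Suppose k of them are at least 54. Those contribute at least 54 each and the other 11 − k at least 2 each.
So the total is at least 54k + 2(11 − k) = 22 + 52k. This must be ≤ 581, giving k ≤ 10.
k = 10 is achieved by 10 values at 54 and 1 at 2, total 542; add 39 to one value (staying below 54) to reach 581.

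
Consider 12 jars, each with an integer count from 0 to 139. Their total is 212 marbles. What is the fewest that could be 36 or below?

Let j be the number exceeding 36. Then the total is ≥ 37·j + 0·(12 − j) = 0 + 37j.
So 37j ≤ 212 and j ≤ 5; hence at least 12 − 5 = 7 are ≤ 36.
Exactly 7 works: 7 values at 0 and 5 at 37 total 185; raise one of the low values by 27 (still ≤ 36) to hit 212.

7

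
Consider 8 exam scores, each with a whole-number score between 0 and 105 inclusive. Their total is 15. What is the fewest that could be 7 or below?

Each value above 7 is at least 8, contributing at least 8 − 0 = 8 above the floor 0.
The sum exceeds the floor total 0 by 15, so at most ⌊15/8⌋ = 1 exceed 7, and at least 7 are ≤ 7.
Exactly 7 works: 7 values at 0 and 1 at 8 total 8; raise one of the low values by 7 (still ≤ 7) to hit 15.

7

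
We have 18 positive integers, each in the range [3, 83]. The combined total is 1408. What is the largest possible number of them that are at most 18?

1

Each value at 18 or below falls at least 83 − 18 = 65 short of the ceiling 83.
The ceiling total is 18 × 83 = 1494, and we need 1408, so at most ⌊(1494 − 1408)/65⌋ = 1 can be that low.
k = 1 is achieved by 1 value at 18 and 17 at 83, total 1429; lower one of the 83's by 21 (still > 18) to reach 1408.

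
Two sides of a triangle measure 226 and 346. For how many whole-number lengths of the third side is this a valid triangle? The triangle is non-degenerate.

The triangle inequality gives |226 − 346| < c < 226 + 346, i.e. 120 < c < 572.
So c can be any integer from 121 to 571: 451 values.

451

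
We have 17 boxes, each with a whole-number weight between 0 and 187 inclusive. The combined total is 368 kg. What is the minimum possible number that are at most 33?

Let j be the number exceeding 33. Then the total is ≥ 34·j + 0·(17 − j) = 0 + 34j.
So 34j ≤ 368 and j ≤ 10; hence at least 17 − 10 = 7 are ≤ 33.
Exactly 7 works: 7 values at 0 and 10 at 34 total 340; raise one of the low values by 28 (still ≤ 33) to hit 368.

7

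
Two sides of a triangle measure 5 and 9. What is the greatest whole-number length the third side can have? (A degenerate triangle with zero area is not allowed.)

13

The third side must be less than 5 + 9 = 14.
The largest integer below 14 is 13.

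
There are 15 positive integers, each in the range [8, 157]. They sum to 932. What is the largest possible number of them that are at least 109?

With k values at 109 or above and the rest at least 8, the sum is at least 120 + 101k.
Since the sum is 932, we need 101k ≤ 812, i.e. k ≤ 8.
k = 8 is achieved by 8 values at 109 and 7 at 8, total 928; add 4 to one value (staying below 109) to reach 932.

8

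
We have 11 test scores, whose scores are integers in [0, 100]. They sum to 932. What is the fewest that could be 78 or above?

4

If only k of them are at least 78, the other 11 − k are at most 77, so the total is at most k·100 + (11 − k)·77.
This must reach 932, so k·100 + (11 − k)·77 ≥ 932, giving k ≥ 4.
Exactly 4 works: 4 values at 100 and 7 at 77 total 939; lower one of the high values by 7 (still ≥ 78) to hit 932.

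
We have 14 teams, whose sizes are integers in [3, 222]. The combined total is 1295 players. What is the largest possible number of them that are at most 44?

Each value at 44 or below falls at least 222 − 44 = 178 short of the ceiling 222.
The ceiling total is 14 × 222 = 3108, and we need 1295, so at most ⌊(3108 − 1295)/178⌋ = 10 can be that low.
k = 10 is achieved by 10 values at 44 and 4 at 222, total 1328; lower one of the 222's by 33 (still > 44) to reach 1295.

10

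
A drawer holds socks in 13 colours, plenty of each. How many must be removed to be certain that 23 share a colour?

In the worst case you draw 22 of each of the 13 colours: 13 × 22 = 286.
One more forces 23 of some colour, so 286 + 1 = 287.

287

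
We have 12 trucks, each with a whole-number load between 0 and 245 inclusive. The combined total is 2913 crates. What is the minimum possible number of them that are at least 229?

11

Suppose at most 12 − j of them reach 229; then j values are ≤ 228 and the rest ≤ 245.
The total is then ≤ 228·j + 245·(12 − j) = 2940 − 17j. For this to be ≥ 2913 we need j ≤ 1, so at least 12 − 1 = 11 must reach 229.
Exactly 11 works: 11 values at 245 and 1 at 228 total 2923; lower one of the high values by 10 (still ≥ 229) to hit 2913.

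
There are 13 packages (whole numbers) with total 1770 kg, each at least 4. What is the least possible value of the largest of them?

The average is 1770/13 > 136, so not all 13 can be 136 or less; the largest is ≥ 137.
Achievable: 2 of them at 137 and 11 at 136 total 1770.

137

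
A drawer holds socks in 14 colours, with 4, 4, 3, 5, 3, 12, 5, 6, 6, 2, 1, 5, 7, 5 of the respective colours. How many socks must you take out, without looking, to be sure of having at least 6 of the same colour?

58

In the worst case you take as many as possible of each colour without reaching 6: 4 + 4 + 3 + 5 + 3 + 5 + 5 + 5 + 5 + 2 + 1 + 5 + 5 + 5 = 57.
The next one must give 6 of some colour, so 57 + 1 = 58.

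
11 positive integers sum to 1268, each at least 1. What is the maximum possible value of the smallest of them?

The 11 values sum to 1268, so their minimum is at most ⌊1268/11⌋ = 115.
Achievable: 8 of them at 115 and 3 at 116 total 1268.

115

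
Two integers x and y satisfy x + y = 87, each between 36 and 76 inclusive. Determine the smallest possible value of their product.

1836

For a fixed sum, xy is smallest when x and y are as far apart as possible.
The extreme feasible split is x = 36, y = 51, giving xy = 1836.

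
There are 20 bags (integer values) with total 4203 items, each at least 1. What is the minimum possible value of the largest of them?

211

If every one of the 20 were at most 210, the total would be at most 20 × 210 = 4200 < 4203.
Taking 17 copies of 210 and 3 copies of 211 gives exactly 4203, so 211 is attained.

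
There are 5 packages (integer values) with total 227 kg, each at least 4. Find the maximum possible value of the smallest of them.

If every one of the 5 were at least 46, the total would be at least 5 × 46 = 230 > 227.
Achievable: 3 of them at 45 and 2 at 46 total 227.

45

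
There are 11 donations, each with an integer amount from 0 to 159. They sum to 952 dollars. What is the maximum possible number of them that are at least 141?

Suppose k of them are at least 141. Those contribute at least 141 each and the other 11 − k at least 0 each.
So the total is at least 141k + 0(11 − k) = 0 + 141k. This must be ≤ 952, giving k ≤ 6.
k = 6 is achieved by 6 values at 141 and 5 at 0, total 846; add 106 to one value (staying below 141) to reach 952.

6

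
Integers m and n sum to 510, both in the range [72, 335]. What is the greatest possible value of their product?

65025

For a fixed sum, the product mn is largest when m and n are as close as possible.
Taking m = 255 and n = 255 (both in [72, 335]) gives mn = 65025.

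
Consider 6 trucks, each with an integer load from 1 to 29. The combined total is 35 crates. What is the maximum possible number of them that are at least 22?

1

Suppose k of them are at least 22. Those contribute at least 22 each and the other 6 − k at least 1 each.
So the total is at least 22k + 1(6 − k) = 6 + 21k. This must be ≤ 35, giving k ≤ 1.
k = 1 is achieved by 1 value at 22 and 5 at 1, total 27; add 8 to one value (staying below 22) to reach 35.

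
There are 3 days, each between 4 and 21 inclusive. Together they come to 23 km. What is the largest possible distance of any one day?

To make one day as large as possible, make the other 2 as small as possible.
The other 2 contribute at least 2 × 4 = 8, leaving at most 23 − 8 = 15.
Since 15 ≤ 21, this is achievable: one at 15 and 2 at 4.

15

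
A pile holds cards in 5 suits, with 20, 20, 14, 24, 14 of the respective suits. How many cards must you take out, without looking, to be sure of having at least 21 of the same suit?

89

In the worst case you take as many as possible of each suit without reaching 21: 20 + 20 + 14 + 20 + 14 = 88.
The next one must give 21 of some suit, so 88 + 1 = 89.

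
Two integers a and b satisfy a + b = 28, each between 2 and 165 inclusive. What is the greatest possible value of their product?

196

ab = a(28 − a) is maximized when a is as near 28/2 as the bounds allow.
Taking a = 14 and b = 14 (both in [2, 165]) gives ab = 196.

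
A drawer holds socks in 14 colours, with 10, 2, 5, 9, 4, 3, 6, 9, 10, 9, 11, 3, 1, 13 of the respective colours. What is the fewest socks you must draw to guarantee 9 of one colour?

81

In the worst case you take as many as possible of each colour without reaching 9: 8 + 2 + 5 + 8 + 4 + 3 + 6 + 8 + 8 + 8 + 8 + 3 + 1 + 8 = 80.
The next one must give 9 of some colour, so 80 + 1 = 81.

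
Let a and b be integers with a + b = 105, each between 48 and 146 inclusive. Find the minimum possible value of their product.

Since a + b is fixed, pushing one of them to its bound minimizes the product.
At the endpoint a = 48, b = 105 − 48 = 57, so ab = 48 × 57 = 2736.

2736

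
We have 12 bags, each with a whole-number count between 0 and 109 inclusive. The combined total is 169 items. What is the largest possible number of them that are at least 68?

If k of the values are ≥ 68, the total is ≥ 68k + 0(12 − k).
Setting 68k + 0(12 − k) ≤ 169 gives 68k ≤ 169, so k ≤ 2.
k = 2 is achieved by 2 values at 68 and 10 at 0, total 136; add 33 to one value (staying below 68) to reach 169.

2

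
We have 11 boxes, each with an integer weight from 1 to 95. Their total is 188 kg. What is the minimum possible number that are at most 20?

3

Let j be the number exceeding 20. Then the total is ≥ 21·j + 1·(11 − j) = 11 + 20j.
So 20j ≤ 177 and j ≤ 8; hence at least 11 − 8 = 3 are ≤ 20.
Exactly 3 works: 3 values at 1 and 8 at 21 total 171; raise one of the low values by 17 (still ≤ 20) to hit 188.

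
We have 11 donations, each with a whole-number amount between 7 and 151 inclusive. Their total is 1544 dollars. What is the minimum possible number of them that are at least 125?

7

Each value short of 125 is at most 124, costing at least 151 − 124 = 27 against the maximum total of 1661.
We can afford to lose at most 1661 − 1544 = 117, so at most ⌊117/27⌋ = 4 fall short, and at least 7 are ≥ 125.
Exactly 7 works: 7 values at 151 and 4 at 124 total 1553; lower one of the high values by 9 (still ≥ 125) to hit 1544.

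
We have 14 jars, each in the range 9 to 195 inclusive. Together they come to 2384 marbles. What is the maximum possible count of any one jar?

To make one jar as large as possible, make the other 13 as small as possible.
The other 13 contribute at least 13 × 9 = 117, leaving at most 2384 − 117 = 2267.
But each jar is capped at 195, so the maximum is 195.
Achievable: one at 195 and the other 13 totalling 2189, which fits since 13 × 9 ≤ 2189 ≤ 13 × 195.

195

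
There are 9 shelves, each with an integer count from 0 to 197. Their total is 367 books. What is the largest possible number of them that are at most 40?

8

Suppose k of them are at most 40. Those contribute at most 40 each and the rest at most 197 each.
So the total is at most 40k + 197(9 − k) = 1773 − 157k. This must still be ≥ 367, so k ≤ 8.
k = 8 is achieved by 8 values at 40 and 1 at 197, total 517; lower one of the 197's by 150 (still > 40) to reach 367.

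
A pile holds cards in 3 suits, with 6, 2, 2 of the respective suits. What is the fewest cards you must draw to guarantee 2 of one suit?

In the worst case you take as many as possible of each suit without reaching 2: 1 + 1 + 1 = 3.
The next one must give 2 of some suit, so 3 + 1 = 4.

4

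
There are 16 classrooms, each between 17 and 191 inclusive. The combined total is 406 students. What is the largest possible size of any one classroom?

151

Maximizing one value means minimizing the remaining 15.
The other 15 contribute at least 15 × 17 = 255, leaving at most 406 − 255 = 151.
Since 151 ≤ 191, this is achievable: one at 151 and 15 at 17.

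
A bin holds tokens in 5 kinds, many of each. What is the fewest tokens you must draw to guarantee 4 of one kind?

16

In the worst case you draw 3 of each of the 5 kinds: 5 × 3 = 15.
One more forces 4 of some kind, so 15 + 1 = 16.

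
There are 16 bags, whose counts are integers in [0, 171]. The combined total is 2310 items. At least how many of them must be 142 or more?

2

If only k of them are at least 142, the other 16 − k are at most 141, so the total is at most k·171 + (16 − k)·141.
This must reach 2310, so k·171 + (16 − k)·141 ≥ 2310, giving k ≥ 2.
Exactly 2 works: 2 values at 171 and 14 at 141 total 2316; lower one of the high values by 6 (still ≥ 142) to hit 2310.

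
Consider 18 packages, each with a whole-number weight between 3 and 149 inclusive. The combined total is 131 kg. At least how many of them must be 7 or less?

3

If only k of them are at most 7, the other 18 − k are at least 8, so the total is at least (18 − k)·8 + k·3.
This is ≤ 131, so (18 − k)·8 + 3k ≤ 131, which gives k ≥ 3.
Exactly 3 works: 3 values at 3 and 15 at 8 total 129; raise one of the low values by 2 (still ≤ 7) to hit 131.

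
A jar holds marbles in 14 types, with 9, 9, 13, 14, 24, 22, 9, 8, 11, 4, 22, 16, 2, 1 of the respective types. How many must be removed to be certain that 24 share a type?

In the worst case you take as many as possible of each type without reaching 24: 9 + 9 + 13 + 14 + 23 + 22 + 9 + 8 + 11 + 4 + 22 + 16 + 2 + 1 = 163.
The next one must give 24 of some type, so 163 + 1 = 164.

164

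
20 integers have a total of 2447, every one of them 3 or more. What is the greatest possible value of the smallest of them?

If every one of the 20 were at least 123, the total would be at least 20 × 123 = 2460 > 2447.
Taking 13 copies of 122 and 7 copies of 123 gives exactly 2447, so 122 is attained.

122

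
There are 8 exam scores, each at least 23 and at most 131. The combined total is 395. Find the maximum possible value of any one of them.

Maximizing one value means minimizing the remaining 7.
The other 7 contribute at least 7 × 23 = 161, leaving at most 395 − 161 = 234.
But each score is capped at 131, so the maximum is 131.
Achievable: one at 131 and the other 7 totalling 264, which fits since 7 × 23 ≤ 264 ≤ 7 × 131.

131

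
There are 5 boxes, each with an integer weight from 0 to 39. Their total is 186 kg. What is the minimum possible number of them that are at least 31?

Suppose at most 5 − j of them reach 31; then j values are ≤ 30 and the rest ≤ 39.
The total is then ≤ 30·j + 39·(5 − j) = 195 − 9j. For this to be ≥ 186 we need j ≤ 1, so at least 5 − 1 = 4 must reach 31.
Exactly 4 works: 4 values at 39 and 1 at 30 total 186.

4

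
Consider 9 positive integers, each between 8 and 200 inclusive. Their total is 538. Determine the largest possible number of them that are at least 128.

If k of the values are ≥ 128, the total is ≥ 128k + 8(9 − k).
Setting 128k + 8(9 − k) ≤ 538 gives 120k ≤ 466, so k ≤ 3.
k = 3 is achieved by 3 values at 128 and 6 at 8, total 432; add 106 to one value (staying below 128) to reach 538.

3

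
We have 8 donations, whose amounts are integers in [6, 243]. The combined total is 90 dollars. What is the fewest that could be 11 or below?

Each value above 11 is at least 12, contributing at least 12 − 6 = 6 above the floor 6.
The sum exceeds the floor total 48 by 42, so at most ⌊42/6⌋ = 7 exceed 11, and at least 1 are ≤ 11.
Exactly 1 works: 1 value at 6 and 7 at 12 total 90.

1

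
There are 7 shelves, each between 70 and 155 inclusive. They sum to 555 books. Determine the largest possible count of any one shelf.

Maximizing one value means minimizing the remaining 6.
The other 6 contribute at least 6 × 70 = 420, leaving at most 555 − 420 = 135.
Since 135 ≤ 155, this is achievable: one at 135 and 6 at 70.

135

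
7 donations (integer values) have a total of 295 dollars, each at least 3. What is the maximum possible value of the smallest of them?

The 7 values sum to 295, so their minimum is at most ⌊295/7⌋ = 42.
Equality holds with 6 values of 42 and 1 value of 43.

42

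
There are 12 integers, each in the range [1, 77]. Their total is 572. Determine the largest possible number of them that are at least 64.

8

If k of the values are ≥ 64, the total is ≥ 64k + 1(12 − k).
Setting 64k + 1(12 − k) ≤ 572 gives 63k ≤ 560, so k ≤ 8.
k = 8 is achieved by 8 values at 64 and 4 at 1, total 516; add 56 to one value (staying below 64) to reach 572.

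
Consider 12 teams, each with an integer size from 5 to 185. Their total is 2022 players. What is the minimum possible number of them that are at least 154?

6

If only k of them are at least 154, the other 12 − k are at most 153, so the total is at most k·185 + (12 − k)·153.
This must reach 2022, so k·185 + (12 − k)·153 ≥ 2022, giving k ≥ 6.
Exactly 6 works: 6 values at 185 and 6 at 153 total 2028; lower one of the high values by 6 (still ≥ 154) to hit 2022.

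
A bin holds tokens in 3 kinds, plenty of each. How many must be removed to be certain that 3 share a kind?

7

You could draw 2 of every kind without reaching 3 of any — 6 in all.
One more forces 3 of some kind, so 6 + 1 = 7.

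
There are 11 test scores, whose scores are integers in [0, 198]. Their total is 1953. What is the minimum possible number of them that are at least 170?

Each value short of 170 is at most 169, costing at least 198 − 169 = 29 against the maximum total of 2178.
We can afford to lose at most 2178 − 1953 = 225, so at most ⌊225/29⌋ = 7 fall short, and at least 4 are ≥ 170.
Exactly 4 works: 4 values at 198 and 7 at 169 total 1975; lower one of the high values by 22 (still ≥ 170) to hit 1953.

4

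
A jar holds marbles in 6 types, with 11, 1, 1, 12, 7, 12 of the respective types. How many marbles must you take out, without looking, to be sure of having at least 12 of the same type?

43

In the worst case you take as many as possible of each type without reaching 12: 11 + 1 + 1 + 11 + 7 + 11 = 42.
The next one must give 12 of some type, so 42 + 1 = 43.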